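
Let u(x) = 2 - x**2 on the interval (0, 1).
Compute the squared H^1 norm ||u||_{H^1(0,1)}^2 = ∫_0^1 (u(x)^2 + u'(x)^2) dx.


||u||_{H^1}^2 = 21/5

The H^1 norm (squared) on an interval (0, L) is
  ||u||_{H^1}^2 = ∫_0^L u(x)^2 dx + ∫_0^L u'(x)^2 dx.
Compute u'(x) = -2*x.
Then u(x)^2 = x**4 - 4*x**2 + 4 and u'(x)^2 = 4*x**2.
Integrate each monomial from 0 to 1 using ∫_0^1 c·x^n dx = c·1^(n+1)/(n+1):
  ∫_0^1 u(x)^2 dx = ∫_0^1 (x^4 - 4*x^2 + 4) dx. Term by term:
    ∫_0^1 x^4 dx = 1/5;  ∫_0^1 -4*x^2 dx = -4/3;  ∫_0^1 4 dx = 4.
  Sum: 1/5 − 4/3 + 4 = 43/15.
  ∫_0^1 u'(x)^2 dx = ∫_0^1 (4*x^2) dx. Term by term:
    ∫_0^1 4*x^2 dx = 4/3.
Adding: ||u||_{H^1}^2 = 43/15 + 4/3 = 21/5.


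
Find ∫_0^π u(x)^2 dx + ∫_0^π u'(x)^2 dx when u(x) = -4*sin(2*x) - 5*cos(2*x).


||u||_{H^1(0,π)}^2 = 205*π/2

u'(x) = 10*sin(2*x) - 8*cos(2*x).
Expand u² and (u')² and integrate term by term on (0, π), using: for integers n ≥ 1, ∫_0^π sin²(nx) dx = ∫_0^π cos²(nx) dx = π/2; for n ≠ n', ∫_0^π sin(nx)sin(n'x) dx = ∫_0^π cos(nx)cos(n'x) dx = 0; and by product-to-sum, ∫_0^π sin(nx)cos(n'x) dx = ½∫_0^π [sin((n+n')x) + sin((n−n')x)] dx, which is 0 when n+n' is even and 2n/(n²−n'²) when n+n' is odd (it need not vanish on (0, π)).
  u² squared terms: (-5)²·∫cos(2x)² dx = 25·π/2 = 25*π/2;  (-4)²·∫sin(2x)² dx = 16·π/2 = 8*π.
  u² cross terms: 2·(-5)·(-4)·∫cos(2x)·sin(2x) dx = 40·(0) = 0.
  So ∫_0^π u² dx = 25*π/2 + 8*π + 0 = 41*π/2.
  (u')² squared terms: (-8)²·∫cos(2x)² dx = 64·π/2 = 32*π;  (10)²·∫sin(2x)² dx = 100·π/2 = 50*π.
  (u')² cross terms: 2·(-8)·(10)·∫cos(2x)·sin(2x) dx = -160·(0) = 0.
  So ∫_0^π (u')² dx = 32*π + 50*π + 0 = 82*π.
||u||_{H^1}^2 = (41*π/2) + (82*π) = 205*π/2.


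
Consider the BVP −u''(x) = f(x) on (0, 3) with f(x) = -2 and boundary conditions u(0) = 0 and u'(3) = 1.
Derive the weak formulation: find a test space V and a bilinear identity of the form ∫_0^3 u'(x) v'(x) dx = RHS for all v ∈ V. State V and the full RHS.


V = {v ∈ H^1(0, 3) : v(0) = 0} (test functions vanish at x = 0 where u is specified); weak form: ∫_0^3 u'v' dx = ∫_0^3 (-2) v dx + v(3) for all v ∈ V.

Multiply both sides by a test function v and integrate from 0 to 3:
  ∫_0^3 −u''(x) v(x) dx = ∫_0^3 f(x) v(x) dx.
Integrate the LHS by parts once:
  ∫_0^3 −u'' v dx = −[u'(x) v(x)]_0^3 + ∫_0^3 u'(x) v'(x) dx.
Thus ∫_0^3 u'(x) v'(x) dx = ∫_0^3 f(x) v(x) dx + [u'(x) v(x)]_0^3.
Choose V so that boundary terms are either known or forced to vanish.
Mixed BC: u(0) = 0 (Dirichlet) and u'(3) = 1 (Neumann). Define V = {v ∈ H^1(0, 3) : v(0) = 0}. Then [u' v]_0^3 = u'(3)·v(3) − u'(0)·0 = v(3).
Weak formulation: find u (satisfying any essential BC) such that ∫_0^3 u'(x) v'(x) dx = ∫_0^3 f v dx + v(3) for all v ∈ V (Dirichlet at 0 absorbed into V; Neumann datum at x = 3 contributes the boundary term).
Substituting f(x) = -2, the right-hand side is ∫_0^3 (-2) v dx + v(3).


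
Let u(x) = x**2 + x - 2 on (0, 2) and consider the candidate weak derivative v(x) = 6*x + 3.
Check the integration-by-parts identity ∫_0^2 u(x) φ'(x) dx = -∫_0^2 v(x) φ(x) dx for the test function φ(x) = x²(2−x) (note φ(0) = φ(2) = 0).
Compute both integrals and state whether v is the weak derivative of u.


LHS = -68/15, RHS = -68/5. No, v is not the weak derivative of u.

u(x) = x**2 + x - 2, classical derivative u'(x) = 2*x + 1.
φ(x) = x²(2−x), so φ'(x) = x*(4 - 3*x).
Note φ(0) = φ(2) = 0, so the boundary term u·φ vanishes.
LHS = ∫_0^2 u(x) φ'(x) dx = ∫_0^2 (-3*x^4 + x^3 + 10*x^2 - 8*x) dx. Term by term:
  ∫_0^2 -3*x^4 dx = -96/5;  ∫_0^2 x^3 dx = 4;  ∫_0^2 10*x^2 dx = 80/3;
  ∫_0^2 -8*x dx = -16.
Sum: -96/5 + 4 + 80/3 − 16 = -68/15.
So LHS = -68/15.
∫_0^2 v(x) φ(x) dx = ∫_0^2 (-6*x^4 + 9*x^3 + 6*x^2) dx. Term by term:
  ∫_0^2 -6*x^4 dx = -192/5;  ∫_0^2 9*x^3 dx = 36;  ∫_0^2 6*x^2 dx = 16.
Sum: -192/5 + 36 + 16 = 68/5.
So RHS = -∫_0^2 v(x) φ(x) dx = -68/5.
LHS − RHS = 136/15 ≠ 0, so the identity fails.
(For a valid weak derivative the identity must hold for EVERY test function, in particular this one. The failure shows v is NOT the weak derivative of u.)
Correct weak derivative would be u'(x) = 2*x + 1.


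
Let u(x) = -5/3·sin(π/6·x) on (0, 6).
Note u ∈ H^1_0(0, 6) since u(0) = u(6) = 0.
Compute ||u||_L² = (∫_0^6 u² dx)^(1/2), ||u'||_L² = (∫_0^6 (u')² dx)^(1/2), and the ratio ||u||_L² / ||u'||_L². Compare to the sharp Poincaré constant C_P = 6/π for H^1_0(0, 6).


||u||_L² / ||u'||_L² = 6/π = C_P.

u(x) = -5/3·sin(π/6·x), so u'(x) = -5*π*cos(π*x/6)/18.
Writing u(x) = A·sin(kπx/L) with A = -5/3 and k = 1, use ∫_0^L sin²(kπx/L) dx = L/2 and ∫_0^L cos²(kπx/L) dx = L/2.
u² = 25/9·sin²(π/6·x) and (u')² = 25*π^2/324·cos²(π/6·x), and each of sin², cos² integrates to L/2 = 3 over (0, 6).
∫_0^6 u² dx = 25/3, so ||u||_L² = 5*sqrt(3)/3.
∫_0^6 (u')² dx = 25*π^2/108, so ||u'||_L² = 5*sqrt(3)*π/18.
Ratio ||u||_L² / ||u'||_L² = 6/π.
Sharp Poincaré constant on H^1_0(0, 6) is C_P = L/π = 6/π, achieved by sin(π/6·x).
This is the k = 1 eigenfunction (up to amplitude), so the ratio equals the sharp Poincaré constant exactly.


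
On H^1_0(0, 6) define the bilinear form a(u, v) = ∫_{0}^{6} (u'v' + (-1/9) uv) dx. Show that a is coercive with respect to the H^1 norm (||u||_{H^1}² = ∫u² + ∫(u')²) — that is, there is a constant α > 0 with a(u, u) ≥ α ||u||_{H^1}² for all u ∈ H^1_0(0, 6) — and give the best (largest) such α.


α = (-4 + π^2)/(π^2 + 36)

Coercivity of a(·,·) on H^1_0(0, 6) means a(u, u) ≥ α ||u||_{H^1}² for every u ∈ H^1_0.
The interval has length L = 6, and Poincaré/coercivity depend only on L. Here a(u, u) = ∫(u')² + (-1/9)·∫u².
Here c = -1/9 < 0 with |c| < (π/L)² = π^2/36, so coercivity still holds. The condition a(u,u) ≥ α||u||_{H^1}² reads (1−α)∫(u')² ≥ (α−c)∫u². Any admissible α is ≤ 1 (rapidly oscillating u have ∫u²/∫(u')² → 0), and α = 1 would force 0 ≥ (1−c)∫u², impossible since c < 1; so 1−α > 0. By the sharp Poincaré inequality on H^1_0 of an interval of length L, ∫(u')² ≥ (π/L)²∫u² with equality for the first sine mode sin(π(x−x₀)/L) (x₀ the left endpoint), so the inequality holds for all u iff (1−α)(π/L)² ≥ α − c, i.e. α ≤ ((π/L)² + c)/((π/L)² + 1) = (1 + c(L/π)²)/(1 + (L/π)²). (Direct route, valid since c ≤ 0: Poincaré gives c∫u² ≥ c(L/π)²∫(u')², so a(u,u) ≥ (1 + c(L/π)²)∫(u')², while ||u||_{H^1}² ≤ (1 + (L/π)²)∫(u')²; dividing yields the same α.) With (π/L)² = π^2/36 and c = -1/9, the largest admissible constant is α = ((π/L)² + c)/((π/L)² + 1).
Simplifying, α = (-4 + π^2)/(π^2 + 36).


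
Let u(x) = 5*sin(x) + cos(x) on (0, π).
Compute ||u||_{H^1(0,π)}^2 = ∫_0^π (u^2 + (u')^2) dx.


||u||_{H^1(0,π)}^2 = 26*π

u'(x) = -sin(x) + 5*cos(x).
Expand u² and (u')² and integrate term by term on (0, π), using: for integers n ≥ 1, ∫_0^π sin²(nx) dx = ∫_0^π cos²(nx) dx = π/2; for n ≠ n', ∫_0^π sin(nx)sin(n'x) dx = ∫_0^π cos(nx)cos(n'x) dx = 0; and by product-to-sum, ∫_0^π sin(nx)cos(n'x) dx = ½∫_0^π [sin((n+n')x) + sin((n−n')x)] dx, which is 0 when n+n' is even and 2n/(n²−n'²) when n+n' is odd (it need not vanish on (0, π)).
  u² squared terms: (5)²·∫sin(x)² dx = 25·π/2 = 25*π/2;  (1)²·∫cos(x)² dx = 1·π/2 = π/2.
  u² cross terms: 2·(5)·(1)·∫sin(x)·cos(x) dx = 10·(0) = 0.
  So ∫_0^π u² dx = 25*π/2 + π/2 + 0 = 13*π.
  (u')² squared terms: (-1)²·∫sin(x)² dx = 1·π/2 = π/2;  (5)²·∫cos(x)² dx = 25·π/2 = 25*π/2.
  (u')² cross terms: 2·(-1)·(5)·∫sin(x)·cos(x) dx = -10·(0) = 0.
  So ∫_0^π (u')² dx = π/2 + 25*π/2 + 0 = 13*π.
||u||_{H^1}^2 = (13*π) + (13*π) = 26*π.


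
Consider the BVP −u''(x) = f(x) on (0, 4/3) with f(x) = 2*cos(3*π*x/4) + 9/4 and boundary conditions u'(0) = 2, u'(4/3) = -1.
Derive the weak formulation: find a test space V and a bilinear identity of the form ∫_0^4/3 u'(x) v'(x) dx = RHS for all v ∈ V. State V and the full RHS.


V = H^1(0, 4/3) (v unrestricted at boundary; u is determined up to an additive constant); weak form: ∫_0^4/3 u'v' dx = ∫_0^4/3 (2*cos(3*π*x/4) + 9/4) v dx − v(4/3) − 2·v(0) for all v ∈ V.

Multiply both sides by a test function v and integrate from 0 to 4/3:
  ∫_0^4/3 −u''(x) v(x) dx = ∫_0^4/3 f(x) v(x) dx.
Integrate the LHS by parts once:
  ∫_0^4/3 −u'' v dx = −[u'(x) v(x)]_0^4/3 + ∫_0^4/3 u'(x) v'(x) dx.
Thus ∫_0^4/3 u'(x) v'(x) dx = ∫_0^4/3 f(x) v(x) dx + [u'(x) v(x)]_0^4/3.
Choose V so that boundary terms are either known or forced to vanish.
u has inhomogeneous Neumann u'(0) = 2, u'(4/3) = -1. [u' v]_0^4/3 = (-1)·v(4/3) − (2)·v(0) = − v(4/3) − 2·v(0). Take V = H^1(0, 4/3); boundary term becomes part of RHS.
Weak formulation: find u (satisfying any essential BC) such that ∫_0^4/3 u'(x) v'(x) dx = ∫_0^4/3 f v dx − v(4/3) − 2·v(0) for all v ∈ V (Neumann data are natural BCs: they enter the RHS as boundary terms).
Substituting f(x) = 2*cos(3*π*x/4) + 9/4, the right-hand side is ∫_0^4/3 (2*cos(3*π*x/4) + 9/4) v dx − v(4/3) − 2·v(0).
Compatibility check (pure Neumann): taking v ≡ 1 ∈ V gives 0 = ∫_0^4/3 f dx + (-1) − (2), i.e. ∫_0^4/3 f dx must equal u'(0) − u'(4/3) = 3. Indeed ∫_0^4/3 (2*cos(3*π*x/4) + 9/4) dx = 3, so the data are compatible. The solution is then unique only up to an additive constant (fix it e.g. by requiring ∫_0^4/3 u dx = 0).


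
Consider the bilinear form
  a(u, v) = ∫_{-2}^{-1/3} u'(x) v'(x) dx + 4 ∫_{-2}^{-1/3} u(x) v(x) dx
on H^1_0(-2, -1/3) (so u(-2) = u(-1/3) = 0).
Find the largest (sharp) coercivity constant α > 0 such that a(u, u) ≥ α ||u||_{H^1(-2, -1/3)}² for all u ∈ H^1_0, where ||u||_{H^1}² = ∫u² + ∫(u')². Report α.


α = 1

Coercivity of a(·,·) on H^1_0(-2, -1/3) means a(u, u) ≥ α ||u||_{H^1}² for every u ∈ H^1_0.
The interval has length L = 5/3, and Poincaré/coercivity depend only on L. Here a(u, u) = ∫(u')² + (4)·∫u².
Here c = 4 ≥ 1, so a(u,u) = ∫(u')² + c∫u² ≥ ∫(u')² + ∫u² = ||u||_{H^1}², i.e. α = 1 works. No larger α is possible: a(u,u) ≥ α||u||_{H^1}² means (1−α)∫(u')² ≥ (α−c)∫u², and for the modes u_n = sin(nπ(x−x₀)/L) (x₀ the left endpoint) one has ∫u_n²/∫(u_n')² = (L/(nπ))² → 0, so a(u_n,u_n)/||u_n||_{H^1}² → 1. Hence the optimal constant is α = 1.
Therefore α = 1.


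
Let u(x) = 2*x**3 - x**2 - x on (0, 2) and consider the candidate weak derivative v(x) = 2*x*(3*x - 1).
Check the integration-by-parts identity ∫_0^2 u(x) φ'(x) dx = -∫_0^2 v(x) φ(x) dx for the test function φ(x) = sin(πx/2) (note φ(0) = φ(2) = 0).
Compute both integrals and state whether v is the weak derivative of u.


LHS = -36/π + 192/π^3, RHS = -40/π + 192/π^3. No, v is not the weak derivative of u.

u(x) = 2*x**3 - x**2 - x, classical derivative u'(x) = 6*x**2 - 2*x - 1.
φ(x) = sin(πx/2), so φ'(x) = π*cos(π*x/2)/2.
Note φ(0) = φ(2) = 0, so the boundary term u·φ vanishes.
LHS = ∫_0^2 u(x) φ'(x) dx = ∫_0^2 (π*x^3*cos(π*x/2) - π*x^2*cos(π*x/2)/2 - π*x*cos(π*x/2)/2) dx. Term by term:
  ∫_0^2 π*x^3*cos(π*x/2) dx = -48/π + 192/π^3;  ∫_0^2 -π*x*cos(π*x/2)/2 dx = 4/π;  ∫_0^2 -π*x^2*cos(π*x/2)/2 dx = 8/π.
Sum: -48/π + 192/π^3 + 4/π + 8/π = -36/π + 192/π^3.
So LHS = -36/π + 192/π^3.
∫_0^2 v(x) φ(x) dx = ∫_0^2 (6*x^2*sin(π*x/2) - 2*x*sin(π*x/2)) dx. Term by term:
  ∫_0^2 -2*x*sin(π*x/2) dx = -8/π;  ∫_0^2 6*x^2*sin(π*x/2) dx = -192/π^3 + 48/π.
Sum: -8/π + -192/π^3 + 48/π = -192/π^3 + 40/π.
So RHS = -∫_0^2 v(x) φ(x) dx = -40/π + 192/π^3.
LHS − RHS = 4/π ≠ 0, so the identity fails.
(For a valid weak derivative the identity must hold for EVERY test function, in particular this one. The failure shows v is NOT the weak derivative of u.)
Correct weak derivative would be u'(x) = 6*x**2 - 2*x - 1.


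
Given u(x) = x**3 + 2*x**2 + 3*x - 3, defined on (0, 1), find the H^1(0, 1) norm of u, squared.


||u||_{H^1}^2 = 3041/70

The H^1 norm (squared) on an interval (0, L) is
  ||u||_{H^1}^2 = ∫_0^L u(x)^2 dx + ∫_0^L u'(x)^2 dx.
Compute u'(x) = 3*x**2 + 4*x + 3.
Then u(x)^2 = x**6 + 4*x**5 + 10*x**4 + 6*x**3 - 3*x**2 - 18*x + 9 and u'(x)^2 = 9*x**4 + 24*x**3 + 34*x**2 + 24*x + 9.
Integrate each monomial from 0 to 1 using ∫_0^1 c·x^n dx = c·1^(n+1)/(n+1):
  ∫_0^1 u(x)^2 dx = ∫_0^1 (x^6 + 4*x^5 + 10*x^4 + 6*x^3 - 3*x^2 - 18*x + 9) dx. Term by term:
    ∫_0^1 x^6 dx = 1/7;  ∫_0^1 4*x^5 dx = 2/3;  ∫_0^1 10*x^4 dx = 2;
    ∫_0^1 6*x^3 dx = 3/2;  ∫_0^1 -3*x^2 dx = -1;  ∫_0^1 -18*x dx = -9;
    ∫_0^1 9 dx = 9.
  Sum: 1/7 + 2/3 + 2 + 3/2 − 1 − 9 + 9 = 139/42.
  ∫_0^1 u'(x)^2 dx = ∫_0^1 (9*x^4 + 24*x^3 + 34*x^2 + 24*x + 9) dx. Term by term:
    ∫_0^1 9*x^4 dx = 9/5;  ∫_0^1 24*x^3 dx = 6;  ∫_0^1 34*x^2 dx = 34/3;
    ∫_0^1 24*x dx = 12;  ∫_0^1 9 dx = 9.
  Sum: 9/5 + 6 + 34/3 + 12 + 9 = 602/15.
Adding: ||u||_{H^1}^2 = 139/42 + 602/15 = 3041/70.


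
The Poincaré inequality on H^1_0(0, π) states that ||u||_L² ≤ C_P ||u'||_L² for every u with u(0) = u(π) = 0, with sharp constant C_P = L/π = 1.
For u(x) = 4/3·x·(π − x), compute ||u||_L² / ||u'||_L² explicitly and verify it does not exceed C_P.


||u||_L² / ||u'||_L² = sqrt(10)*π/10 < C_P = 1.

u(x) = 4/3·x·(π − x), so u'(x) = -8*x/3 + 4*π/3.
u(x) = 4/3·x·(π − x) vanishes at x = 0 and x = π, so u ∈ H^1_0(0, π). Differentiate via the product rule and integrate the resulting polynomials term by term.
  ∫_0^π u² dx = ∫_0^π (16*x^4/9 - 32*π*x^3/9 + 16*π^2*x^2/9) dx. Term by term:
    ∫_0^π 16*x^4/9 dx = 16*π^5/45;  ∫_0^π -32*π*x^3/9 dx = -8*π^5/9;  ∫_0^π 16*π^2*x^2/9 dx = 16*π^5/27.
  Sum: 16*π^5/45 − 8*π^5/9 + 16*π^5/27 = 8*π^5/135.
  ∫_0^π (u')² dx = ∫_0^π (64*x^2/9 - 64*π*x/9 + 16*π^2/9) dx. Term by term:
    ∫_0^π 64*x^2/9 dx = 64*π^3/27;  ∫_0^π -64*π*x/9 dx = -32*π^3/9;  ∫_0^π 16*π^2/9 dx = 16*π^3/9.
  Sum: 64*π^3/27 − 32*π^3/9 + 16*π^3/9 = 16*π^3/27.
∫_0^π u² dx = 8*π^5/135, so ||u||_L² = 2*sqrt(30)*π^(5/2)/45.
∫_0^π (u')² dx = 16*π^3/27, so ||u'||_L² = 4*sqrt(3)*π^(3/2)/9.
Ratio ||u||_L² / ||u'||_L² = sqrt(10)*π/10.
Sharp Poincaré constant on H^1_0(0, π) is C_P = L/π = 1, achieved by sin(x).
A polynomial bump cannot attain the sharp Poincaré constant (only the first sine eigenfunction does), so the ratio is strictly less than C_P, consistent with ||u||_L² ≤ C_P ||u'||_L².


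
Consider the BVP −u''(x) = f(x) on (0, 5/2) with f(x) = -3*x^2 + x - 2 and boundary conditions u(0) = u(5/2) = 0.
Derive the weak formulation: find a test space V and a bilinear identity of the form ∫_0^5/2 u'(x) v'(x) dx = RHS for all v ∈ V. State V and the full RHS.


V = H^1_0(0, 5/2) (so v(0) = v(5/2) = 0); weak form: ∫_0^5/2 u'v' dx = ∫_0^5/2 (-3*x^2 + x - 2) v dx for all v ∈ V.

Multiply both sides by a test function v and integrate from 0 to 5/2:
  ∫_0^5/2 −u''(x) v(x) dx = ∫_0^5/2 f(x) v(x) dx.
Integrate the LHS by parts once:
  ∫_0^5/2 −u'' v dx = −[u'(x) v(x)]_0^5/2 + ∫_0^5/2 u'(x) v'(x) dx.
Thus ∫_0^5/2 u'(x) v'(x) dx = ∫_0^5/2 f(x) v(x) dx + [u'(x) v(x)]_0^5/2.
Choose V so that boundary terms are either known or forced to vanish.
u is Dirichlet: u(0) = u(5/2) = 0. Let V = H^1_0(0, 5/2); then v(0) = v(5/2) = 0, and [u' v]_0^5/2 = 0.
Weak formulation: find u (satisfying any essential BC) such that ∫_0^5/2 u'(x) v'(x) dx = ∫_0^5/2 f v dx for all v ∈ V.
Substituting f(x) = -3*x^2 + x - 2, the right-hand side is ∫_0^5/2 (-3*x^2 + x - 2) v dx.


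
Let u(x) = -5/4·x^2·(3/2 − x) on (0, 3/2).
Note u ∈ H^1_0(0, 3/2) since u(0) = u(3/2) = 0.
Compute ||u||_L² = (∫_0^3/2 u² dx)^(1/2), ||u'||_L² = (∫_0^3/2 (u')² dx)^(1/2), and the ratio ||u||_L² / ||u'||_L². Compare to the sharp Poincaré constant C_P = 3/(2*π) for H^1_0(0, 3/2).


||u||_L² / ||u'||_L² = 3*sqrt(14)/28 < C_P = 3/(2*π).

u(x) = -5/4·x^2·(3/2 − x), so u'(x) = 15*x*(x - 1)/4.
u(x) = -5/4·x^2·(3/2 − x) vanishes at x = 0 and x = 3/2, so u ∈ H^1_0(0, 3/2). Differentiate via the product rule and integrate the resulting polynomials term by term.
  ∫_0^3/2 u² dx = ∫_0^3/2 (25*x^6/16 - 75*x^5/16 + 225*x^4/64) dx. Term by term:
    ∫_0^3/2 25*x^6/16 dx = 54675/14336;  ∫_0^3/2 -75*x^5/16 dx = -18225/2048;  ∫_0^3/2 225*x^4/64 dx = 10935/2048.
  Sum: 54675/14336 − 18225/2048 + 10935/2048 = 3645/14336.
  ∫_0^3/2 (u')² dx = ∫_0^3/2 (225*x^4/16 - 225*x^3/8 + 225*x^2/16) dx. Term by term:
    ∫_0^3/2 225*x^4/16 dx = 10935/512;  ∫_0^3/2 -225*x^3/8 dx = -18225/512;  ∫_0^3/2 225*x^2/16 dx = 2025/128.
  Sum: 10935/512 − 18225/512 + 2025/128 = 405/256.
∫_0^3/2 u² dx = 3645/14336, so ||u||_L² = 27*sqrt(70)/448.
∫_0^3/2 (u')² dx = 405/256, so ||u'||_L² = 9*sqrt(5)/16.
Ratio ||u||_L² / ||u'||_L² = 3*sqrt(14)/28.
Sharp Poincaré constant on H^1_0(0, 3/2) is C_P = L/π = 3/(2*π), achieved by sin(2*π/3·x).
A polynomial bump cannot attain the sharp Poincaré constant (only the first sine eigenfunction does), so the ratio is strictly less than C_P, consistent with ||u||_L² ≤ C_P ||u'||_L².


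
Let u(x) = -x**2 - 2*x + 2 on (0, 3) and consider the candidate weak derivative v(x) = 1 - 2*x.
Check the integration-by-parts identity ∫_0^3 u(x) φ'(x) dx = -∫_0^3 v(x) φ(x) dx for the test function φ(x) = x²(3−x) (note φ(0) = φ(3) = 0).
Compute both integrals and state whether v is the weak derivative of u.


LHS = 189/5, RHS = 351/20. No, v is not the weak derivative of u.

u(x) = -x**2 - 2*x + 2, classical derivative u'(x) = -2*x - 2.
φ(x) = x²(3−x), so φ'(x) = 3*x*(2 - x).
Note φ(0) = φ(3) = 0, so the boundary term u·φ vanishes.
LHS = ∫_0^3 u(x) φ'(x) dx = ∫_0^3 (3*x^4 - 18*x^2 + 12*x) dx. Term by term:
  ∫_0^3 3*x^4 dx = 729/5;  ∫_0^3 -18*x^2 dx = -162;  ∫_0^3 12*x dx = 54.
Sum: 729/5 − 162 + 54 = 189/5.
So LHS = 189/5.
∫_0^3 v(x) φ(x) dx = ∫_0^3 (2*x^4 - 7*x^3 + 3*x^2) dx. Term by term:
  ∫_0^3 2*x^4 dx = 486/5;  ∫_0^3 -7*x^3 dx = -567/4;  ∫_0^3 3*x^2 dx = 27.
Sum: 486/5 − 567/4 + 27 = -351/20.
So RHS = -∫_0^3 v(x) φ(x) dx = 351/20.
LHS − RHS = 81/4 ≠ 0, so the identity fails.
(For a valid weak derivative the identity must hold for EVERY test function, in particular this one. The failure shows v is NOT the weak derivative of u.)
Correct weak derivative would be u'(x) = -2*x - 2.


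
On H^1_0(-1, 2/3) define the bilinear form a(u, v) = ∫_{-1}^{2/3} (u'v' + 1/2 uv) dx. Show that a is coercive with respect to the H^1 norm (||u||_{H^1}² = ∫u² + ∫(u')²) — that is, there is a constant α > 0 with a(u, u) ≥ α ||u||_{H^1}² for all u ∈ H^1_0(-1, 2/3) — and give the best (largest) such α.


α = (25 + 18*π^2)/(2*(25 + 9*π^2))

Coercivity of a(·,·) on H^1_0(-1, 2/3) means a(u, u) ≥ α ||u||_{H^1}² for every u ∈ H^1_0.
The interval has length L = 5/3, and Poincaré/coercivity depend only on L. Here a(u, u) = ∫(u')² + (1/2)·∫u².
Here 0 < c = 1/2 < 1. The condition a(u,u) ≥ α||u||_{H^1}² reads (1−α)∫(u')² ≥ (α−c)∫u². Any admissible α is ≤ 1 (rapidly oscillating u have ∫u²/∫(u')² → 0), and α = 1 would force 0 ≥ (1−c)∫u², impossible since c < 1; so 1−α > 0. By the sharp Poincaré inequality on H^1_0 of an interval of length L, ∫(u')² ≥ (π/L)²∫u² with equality for the first sine mode sin(π(x−x₀)/L) (x₀ the left endpoint), so the inequality holds for all u iff (1−α)(π/L)² ≥ α − c, i.e. α ≤ ((π/L)² + c)/((π/L)² + 1) = (1 + c(L/π)²)/(1 + (L/π)²). With (π/L)² = 9*π^2/25 and c = 1/2, the largest admissible constant is α = ((π/L)² + c)/((π/L)² + 1).
Simplifying, α = (25 + 18*π^2)/(2*(25 + 9*π^2)).


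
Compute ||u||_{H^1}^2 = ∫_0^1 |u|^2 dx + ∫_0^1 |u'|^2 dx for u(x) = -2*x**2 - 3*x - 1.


||u||_{H^1}^2 = 577/15

The H^1 norm (squared) on an interval (0, L) is
  ||u||_{H^1}^2 = ∫_0^L u(x)^2 dx + ∫_0^L u'(x)^2 dx.
Compute u'(x) = -4*x - 3.
Then u(x)^2 = 4*x**4 + 12*x**3 + 13*x**2 + 6*x + 1 and u'(x)^2 = 16*x**2 + 24*x + 9.
Integrate each monomial from 0 to 1 using ∫_0^1 c·x^n dx = c·1^(n+1)/(n+1):
  ∫_0^1 u(x)^2 dx = ∫_0^1 (4*x^4 + 12*x^3 + 13*x^2 + 6*x + 1) dx. Term by term:
    ∫_0^1 4*x^4 dx = 4/5;  ∫_0^1 12*x^3 dx = 3;  ∫_0^1 13*x^2 dx = 13/3;
    ∫_0^1 6*x dx = 3;  ∫_0^1 1 dx = 1.
  Sum: 4/5 + 3 + 13/3 + 3 + 1 = 182/15.
  ∫_0^1 u'(x)^2 dx = ∫_0^1 (16*x^2 + 24*x + 9) dx. Term by term:
    ∫_0^1 16*x^2 dx = 16/3;  ∫_0^1 24*x dx = 12;  ∫_0^1 9 dx = 9.
  Sum: 16/3 + 12 + 9 = 79/3.
Adding: ||u||_{H^1}^2 = 182/15 + 79/3 = 577/15.


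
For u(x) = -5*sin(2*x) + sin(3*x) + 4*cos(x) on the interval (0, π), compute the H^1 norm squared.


||u||_{H^1(0,π)}^2 = -320/3 + 167*π/2

u'(x) = -4*sin(x) - 10*cos(2*x) + 3*cos(3*x).
Expand u² and (u')² and integrate term by term on (0, π), using: for integers n ≥ 1, ∫_0^π sin²(nx) dx = ∫_0^π cos²(nx) dx = π/2; for n ≠ n', ∫_0^π sin(nx)sin(n'x) dx = ∫_0^π cos(nx)cos(n'x) dx = 0; and by product-to-sum, ∫_0^π sin(nx)cos(n'x) dx = ½∫_0^π [sin((n+n')x) + sin((n−n')x)] dx, which is 0 when n+n' is even and 2n/(n²−n'²) when n+n' is odd (it need not vanish on (0, π)).
  u² squared terms: (-5)²·∫sin(2x)² dx = 25·π/2 = 25*π/2;  (4)²·∫cos(x)² dx = 16·π/2 = 8*π;  (1)²·∫sin(3x)² dx = 1·π/2 = π/2.
  u² cross terms: 2·(-5)·(4)·∫sin(2x)·cos(x) dx = -40·(4/3) = -160/3;  2·(-5)·(1)·∫sin(2x)·sin(3x) dx = -10·(0) = 0;  2·(4)·(1)·∫cos(x)·sin(3x) dx = 8·(0) = 0.
  So ∫_0^π u² dx = 25*π/2 + 8*π + π/2 − 160/3 + 0 + 0 = -160/3 + 21*π.
  (u')² squared terms: (-10)²·∫cos(2x)² dx = 100·π/2 = 50*π;  (-4)²·∫sin(x)² dx = 16·π/2 = 8*π;  (3)²·∫cos(3x)² dx = 9·π/2 = 9*π/2.
  (u')² cross terms: 2·(-10)·(-4)·∫cos(2x)·sin(x) dx = 80·(-2/3) = -160/3;  2·(-10)·(3)·∫cos(2x)·cos(3x) dx = -60·(0) = 0;  2·(-4)·(3)·∫sin(x)·cos(3x) dx = -24·(0) = 0.
  So ∫_0^π (u')² dx = 50*π + 8*π + 9*π/2 − 160/3 + 0 + 0 = -160/3 + 125*π/2.
||u||_{H^1}^2 = (-160/3 + 21*π) + (-160/3 + 125*π/2) = -320/3 + 167*π/2.


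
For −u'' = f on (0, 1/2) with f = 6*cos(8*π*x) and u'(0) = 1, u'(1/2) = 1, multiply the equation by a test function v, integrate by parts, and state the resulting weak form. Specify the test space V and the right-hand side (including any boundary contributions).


V = H^1(0, 1/2) (v unrestricted at boundary; u is determined up to an additive constant); weak form: ∫_0^1/2 u'v' dx = ∫_0^1/2 (6*cos(8*π*x)) v dx + v(1/2) − v(0) for all v ∈ V.

Multiply both sides by a test function v and integrate from 0 to 1/2:
  ∫_0^1/2 −u''(x) v(x) dx = ∫_0^1/2 f(x) v(x) dx.
Integrate the LHS by parts once:
  ∫_0^1/2 −u'' v dx = −[u'(x) v(x)]_0^1/2 + ∫_0^1/2 u'(x) v'(x) dx.
Thus ∫_0^1/2 u'(x) v'(x) dx = ∫_0^1/2 f(x) v(x) dx + [u'(x) v(x)]_0^1/2.
Choose V so that boundary terms are either known or forced to vanish.
u has inhomogeneous Neumann u'(0) = 1, u'(1/2) = 1. [u' v]_0^1/2 = (1)·v(1/2) − (1)·v(0) = v(1/2) − v(0). Take V = H^1(0, 1/2); boundary term becomes part of RHS.
Weak formulation: find u (satisfying any essential BC) such that ∫_0^1/2 u'(x) v'(x) dx = ∫_0^1/2 f v dx + v(1/2) − v(0) for all v ∈ V (Neumann data are natural BCs: they enter the RHS as boundary terms).
Substituting f(x) = 6*cos(8*π*x), the right-hand side is ∫_0^1/2 (6*cos(8*π*x)) v dx + v(1/2) − v(0).
Compatibility check (pure Neumann): taking v ≡ 1 ∈ V gives 0 = ∫_0^1/2 f dx + (1) − (1), i.e. ∫_0^1/2 f dx must equal u'(0) − u'(1/2) = 0. Indeed ∫_0^1/2 (6*cos(8*π*x)) dx = 0, so the data are compatible. The solution is then unique only up to an additive constant (fix it e.g. by requiring ∫_0^1/2 u dx = 0).


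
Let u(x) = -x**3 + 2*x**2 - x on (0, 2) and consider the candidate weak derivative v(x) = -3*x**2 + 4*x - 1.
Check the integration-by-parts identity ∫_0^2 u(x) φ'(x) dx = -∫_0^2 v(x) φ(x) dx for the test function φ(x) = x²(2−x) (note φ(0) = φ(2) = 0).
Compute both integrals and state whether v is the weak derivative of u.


LHS = 4/3, RHS = 4/3. Yes, v = u' weakly.

u(x) = -x**3 + 2*x**2 - x, classical derivative u'(x) = -3*x**2 + 4*x - 1.
φ(x) = x²(2−x), so φ'(x) = x*(4 - 3*x).
Note φ(0) = φ(2) = 0, so the boundary term u·φ vanishes.
LHS = ∫_0^2 u(x) φ'(x) dx = ∫_0^2 (3*x^5 - 10*x^4 + 11*x^3 - 4*x^2) dx. Term by term:
  ∫_0^2 3*x^5 dx = 32;  ∫_0^2 -10*x^4 dx = -64;  ∫_0^2 11*x^3 dx = 44;
  ∫_0^2 -4*x^2 dx = -32/3.
Sum: 32 − 64 + 44 − 32/3 = 4/3.
So LHS = 4/3.
∫_0^2 v(x) φ(x) dx = ∫_0^2 (3*x^5 - 10*x^4 + 9*x^3 - 2*x^2) dx. Term by term:
  ∫_0^2 3*x^5 dx = 32;  ∫_0^2 -10*x^4 dx = -64;  ∫_0^2 9*x^3 dx = 36;
  ∫_0^2 -2*x^2 dx = -16/3.
Sum: 32 − 64 + 36 − 16/3 = -4/3.
So RHS = -∫_0^2 v(x) φ(x) dx = 4/3.
LHS = RHS, so the identity holds for this test φ.
Moreover u is smooth here and v(x) = u'(x) = -3*x**2 + 4*x - 1 pointwise, so the identity holds for every test function. Hence v is the weak derivative of u.


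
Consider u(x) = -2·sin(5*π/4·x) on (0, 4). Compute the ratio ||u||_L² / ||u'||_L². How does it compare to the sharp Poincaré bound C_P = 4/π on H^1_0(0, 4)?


||u||_L² / ||u'||_L² = 4/(5*π) < C_P = 4/π.

u(x) = -2·sin(5*π/4·x), so u'(x) = -5*π*cos(5*π*x/4)/2.
Writing u(x) = A·sin(kπx/L) with A = -2 and k = 5, use ∫_0^L sin²(kπx/L) dx = L/2 and ∫_0^L cos²(kπx/L) dx = L/2.
u² = 4·sin²(5*π/4·x) and (u')² = 25*π^2/4·cos²(5*π/4·x), and each of sin², cos² integrates to L/2 = 2 over (0, 4).
∫_0^4 u² dx = 8, so ||u||_L² = 2*sqrt(2).
∫_0^4 (u')² dx = 25*π^2/2, so ||u'||_L² = 5*sqrt(2)*π/2.
Ratio ||u||_L² / ||u'||_L² = 4/(5*π).
Sharp Poincaré constant on H^1_0(0, 4) is C_P = L/π = 4/π, achieved by sin(π/4·x).
This is the k = 5 harmonic; the ratio L/(kπ) is strictly less than C_P = L/π, consistent with the sharp inequality ||u||_L² ≤ C_P ||u'||_L².


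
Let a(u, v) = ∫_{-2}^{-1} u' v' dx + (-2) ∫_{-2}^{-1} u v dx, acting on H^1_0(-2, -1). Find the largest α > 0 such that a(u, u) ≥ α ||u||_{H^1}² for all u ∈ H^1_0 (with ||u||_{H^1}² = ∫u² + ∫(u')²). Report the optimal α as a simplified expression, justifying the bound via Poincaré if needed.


α = (-2 + π^2)/(1 + π^2)

Coercivity of a(·,·) on H^1_0(-2, -1) means a(u, u) ≥ α ||u||_{H^1}² for every u ∈ H^1_0.
The interval has length L = 1, and Poincaré/coercivity depend only on L. Here a(u, u) = ∫(u')² + (-2)·∫u².
Here c = -2 < 0 with |c| < (π/L)² = π^2, so coercivity still holds. The condition a(u,u) ≥ α||u||_{H^1}² reads (1−α)∫(u')² ≥ (α−c)∫u². Any admissible α is ≤ 1 (rapidly oscillating u have ∫u²/∫(u')² → 0), and α = 1 would force 0 ≥ (1−c)∫u², impossible since c < 1; so 1−α > 0. By the sharp Poincaré inequality on H^1_0 of an interval of length L, ∫(u')² ≥ (π/L)²∫u² with equality for the first sine mode sin(π(x−x₀)/L) (x₀ the left endpoint), so the inequality holds for all u iff (1−α)(π/L)² ≥ α − c, i.e. α ≤ ((π/L)² + c)/((π/L)² + 1) = (1 + c(L/π)²)/(1 + (L/π)²). (Direct route, valid since c ≤ 0: Poincaré gives c∫u² ≥ c(L/π)²∫(u')², so a(u,u) ≥ (1 + c(L/π)²)∫(u')², while ||u||_{H^1}² ≤ (1 + (L/π)²)∫(u')²; dividing yields the same α.) With (π/L)² = π^2 and c = -2, the largest admissible constant is α = ((π/L)² + c)/((π/L)² + 1).
Simplifying, α = (-2 + π^2)/(1 + π^2).


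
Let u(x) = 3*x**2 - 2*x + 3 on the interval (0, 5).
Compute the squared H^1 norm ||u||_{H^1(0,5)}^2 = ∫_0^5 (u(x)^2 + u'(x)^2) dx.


||u||_{H^1}^2 = 17345/3

The H^1 norm (squared) on an interval (0, L) is
  ||u||_{H^1}^2 = ∫_0^L u(x)^2 dx + ∫_0^L u'(x)^2 dx.
Compute u'(x) = 6*x - 2.
Then u(x)^2 = 9*x**4 - 12*x**3 + 22*x**2 - 12*x + 9 and u'(x)^2 = 36*x**2 - 24*x + 4.
Integrate each monomial from 0 to 5 using ∫_0^5 c·x^n dx = c·5^(n+1)/(n+1):
  ∫_0^5 u(x)^2 dx = ∫_0^5 (9*x^4 - 12*x^3 + 22*x^2 - 12*x + 9) dx. Term by term:
    ∫_0^5 9*x^4 dx = 5625;  ∫_0^5 -12*x^3 dx = -1875;  ∫_0^5 22*x^2 dx = 2750/3;
    ∫_0^5 -12*x dx = -150;  ∫_0^5 9 dx = 45.
  Sum: 5625 − 1875 + 2750/3 − 150 + 45 = 13685/3.
  ∫_0^5 u'(x)^2 dx = ∫_0^5 (36*x^2 - 24*x + 4) dx. Term by term:
    ∫_0^5 36*x^2 dx = 1500;  ∫_0^5 -24*x dx = -300;  ∫_0^5 4 dx = 20.
  Sum: 1500 − 300 + 20 = 1220.
Adding: ||u||_{H^1}^2 = 13685/3 + 1220 = 17345/3.


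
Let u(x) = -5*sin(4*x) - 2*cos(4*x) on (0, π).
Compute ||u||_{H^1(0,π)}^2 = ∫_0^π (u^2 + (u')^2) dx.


||u||_{H^1(0,π)}^2 = 493*π/2

u'(x) = 8*sin(4*x) - 20*cos(4*x).
Expand u² and (u')² and integrate term by term on (0, π), using: for integers n ≥ 1, ∫_0^π sin²(nx) dx = ∫_0^π cos²(nx) dx = π/2; for n ≠ n', ∫_0^π sin(nx)sin(n'x) dx = ∫_0^π cos(nx)cos(n'x) dx = 0; and by product-to-sum, ∫_0^π sin(nx)cos(n'x) dx = ½∫_0^π [sin((n+n')x) + sin((n−n')x)] dx, which is 0 when n+n' is even and 2n/(n²−n'²) when n+n' is odd (it need not vanish on (0, π)).
  u² squared terms: (-5)²·∫sin(4x)² dx = 25·π/2 = 25*π/2;  (-2)²·∫cos(4x)² dx = 4·π/2 = 2*π.
  u² cross terms: 2·(-5)·(-2)·∫sin(4x)·cos(4x) dx = 20·(0) = 0.
  So ∫_0^π u² dx = 25*π/2 + 2*π + 0 = 29*π/2.
  (u')² squared terms: (-20)²·∫cos(4x)² dx = 400·π/2 = 200*π;  (8)²·∫sin(4x)² dx = 64·π/2 = 32*π.
  (u')² cross terms: 2·(-20)·(8)·∫cos(4x)·sin(4x) dx = -320·(0) = 0.
  So ∫_0^π (u')² dx = 200*π + 32*π + 0 = 232*π.
||u||_{H^1}^2 = (29*π/2) + (232*π) = 493*π/2.


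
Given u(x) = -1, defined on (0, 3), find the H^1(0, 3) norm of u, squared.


||u||_{H^1}^2 = 3

The H^1 norm (squared) on an interval (0, L) is
  ||u||_{H^1}^2 = ∫_0^L u(x)^2 dx + ∫_0^L u'(x)^2 dx.
Compute u'(x) = 0.
Then u(x)^2 = 1 and u'(x)^2 = 0.
Integrate each monomial from 0 to 3 using ∫_0^3 c·x^n dx = c·3^(n+1)/(n+1):
  ∫_0^3 u(x)^2 dx = ∫_0^3 (1) dx. Term by term:
    ∫_0^3 1 dx = 3.
  ∫_0^3 u'(x)^2 dx = ∫_0^3 (0) dx. Term by term:
    ∫_0^3 0 dx = 0.
Adding: ||u||_{H^1}^2 = 3 + 0 = 3.


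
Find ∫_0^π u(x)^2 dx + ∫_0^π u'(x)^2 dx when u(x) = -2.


||u||_{H^1(0,π)}^2 = 4*π

u'(x) = 0.
Expand u² and (u')² and integrate term by term on (0, π), using: for integers n ≥ 1, ∫_0^π sin²(nx) dx = ∫_0^π cos²(nx) dx = π/2; for n ≠ n', ∫_0^π sin(nx)sin(n'x) dx = ∫_0^π cos(nx)cos(n'x) dx = 0; and by product-to-sum, ∫_0^π sin(nx)cos(n'x) dx = ½∫_0^π [sin((n+n')x) + sin((n−n')x)] dx, which is 0 when n+n' is even and 2n/(n²−n'²) when n+n' is odd (it need not vanish on (0, π)). For the constant mode: ∫_0^π 1 dx = π, ∫_0^π cos(nx) dx = 0, ∫_0^π sin(nx) dx = (1−(−1)^n)/n.
  u² squared terms: (-2)²·∫1 dx = 4·π = 4*π.
  So ∫_0^π u² dx = 4*π.
  u' ≡ 0, so ∫_0^π (u')² dx = 0.
||u||_{H^1}^2 = (4*π) + (0) = 4*π.


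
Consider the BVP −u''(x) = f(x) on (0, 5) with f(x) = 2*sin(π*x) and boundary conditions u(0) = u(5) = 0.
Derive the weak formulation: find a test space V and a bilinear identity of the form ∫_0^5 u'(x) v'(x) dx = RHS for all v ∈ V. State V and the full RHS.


V = H^1_0(0, 5) (so v(0) = v(5) = 0); weak form: ∫_0^5 u'v' dx = ∫_0^5 (2*sin(π*x)) v dx for all v ∈ V.

Multiply both sides by a test function v and integrate from 0 to 5:
  ∫_0^5 −u''(x) v(x) dx = ∫_0^5 f(x) v(x) dx.
Integrate the LHS by parts once:
  ∫_0^5 −u'' v dx = −[u'(x) v(x)]_0^5 + ∫_0^5 u'(x) v'(x) dx.
Thus ∫_0^5 u'(x) v'(x) dx = ∫_0^5 f(x) v(x) dx + [u'(x) v(x)]_0^5.
Choose V so that boundary terms are either known or forced to vanish.
u is Dirichlet: u(0) = u(5) = 0. Let V = H^1_0(0, 5); then v(0) = v(5) = 0, and [u' v]_0^5 = 0.
Weak formulation: find u (satisfying any essential BC) such that ∫_0^5 u'(x) v'(x) dx = ∫_0^5 f v dx for all v ∈ V.
Substituting f(x) = 2*sin(π*x), the right-hand side is ∫_0^5 (2*sin(π*x)) v dx.


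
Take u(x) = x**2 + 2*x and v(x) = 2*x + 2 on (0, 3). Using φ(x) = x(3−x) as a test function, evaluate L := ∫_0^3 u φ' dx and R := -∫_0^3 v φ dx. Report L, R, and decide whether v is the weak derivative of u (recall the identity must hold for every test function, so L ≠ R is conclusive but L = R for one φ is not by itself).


LHS = -45/2, RHS = -45/2. Yes, v = u' weakly.

u(x) = x**2 + 2*x, classical derivative u'(x) = 2*x + 2.
φ(x) = x(3−x), so φ'(x) = 3 - 2*x.
Note φ(0) = φ(3) = 0, so the boundary term u·φ vanishes.
LHS = ∫_0^3 u(x) φ'(x) dx = ∫_0^3 (-2*x^3 - x^2 + 6*x) dx. Term by term:
  ∫_0^3 -2*x^3 dx = -81/2;  ∫_0^3 -x^2 dx = -9;  ∫_0^3 6*x dx = 27.
Sum: -81/2 − 9 + 27 = -45/2.
So LHS = -45/2.
∫_0^3 v(x) φ(x) dx = ∫_0^3 (-2*x^3 + 4*x^2 + 6*x) dx. Term by term:
  ∫_0^3 -2*x^3 dx = -81/2;  ∫_0^3 4*x^2 dx = 36;  ∫_0^3 6*x dx = 27.
Sum: -81/2 + 36 + 27 = 45/2.
So RHS = -∫_0^3 v(x) φ(x) dx = -45/2.
LHS = RHS, so the identity holds for this test φ.
Moreover u is smooth here and v(x) = u'(x) = 2*x + 2 pointwise, so the identity holds for every test function. Hence v is the weak derivative of u.


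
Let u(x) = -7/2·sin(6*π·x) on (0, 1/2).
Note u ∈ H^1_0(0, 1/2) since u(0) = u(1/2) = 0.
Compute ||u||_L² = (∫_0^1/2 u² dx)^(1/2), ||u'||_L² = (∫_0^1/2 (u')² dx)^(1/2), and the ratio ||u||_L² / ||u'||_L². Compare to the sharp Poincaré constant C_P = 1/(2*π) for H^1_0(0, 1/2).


||u||_L² / ||u'||_L² = 1/(6*π) < C_P = 1/(2*π).

u(x) = -7/2·sin(6*π·x), so u'(x) = -21*π*cos(6*π*x).
Writing u(x) = A·sin(kπx/L) with A = -7/2 and k = 3, use ∫_0^L sin²(kπx/L) dx = L/2 and ∫_0^L cos²(kπx/L) dx = L/2.
u² = 49/4·sin²(6*π·x) and (u')² = 441*π^2·cos²(6*π·x), and each of sin², cos² integrates to L/2 = 1/4 over (0, 1/2).
∫_0^1/2 u² dx = 49/16, so ||u||_L² = 7/4.
∫_0^1/2 (u')² dx = 441*π^2/4, so ||u'||_L² = 21*π/2.
Ratio ||u||_L² / ||u'||_L² = 1/(6*π).
Sharp Poincaré constant on H^1_0(0, 1/2) is C_P = L/π = 1/(2*π), achieved by sin(2*π·x).
This is the k = 3 harmonic; the ratio L/(kπ) is strictly less than C_P = L/π, consistent with the sharp inequality ||u||_L² ≤ C_P ||u'||_L².


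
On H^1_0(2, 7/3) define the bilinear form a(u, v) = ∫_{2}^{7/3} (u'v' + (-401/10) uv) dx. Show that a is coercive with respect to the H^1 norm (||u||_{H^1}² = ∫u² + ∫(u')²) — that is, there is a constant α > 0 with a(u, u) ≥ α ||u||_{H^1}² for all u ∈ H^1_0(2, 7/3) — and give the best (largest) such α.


α = (-401 + 90*π^2)/(10*(1 + 9*π^2))

Coercivity of a(·,·) on H^1_0(2, 7/3) means a(u, u) ≥ α ||u||_{H^1}² for every u ∈ H^1_0.
The interval has length L = 1/3, and Poincaré/coercivity depend only on L. Here a(u, u) = ∫(u')² + (-401/10)·∫u².
Here c = -401/10 < 0 with |c| < (π/L)² = 9*π^2, so coercivity still holds. The condition a(u,u) ≥ α||u||_{H^1}² reads (1−α)∫(u')² ≥ (α−c)∫u². Any admissible α is ≤ 1 (rapidly oscillating u have ∫u²/∫(u')² → 0), and α = 1 would force 0 ≥ (1−c)∫u², impossible since c < 1; so 1−α > 0. By the sharp Poincaré inequality on H^1_0 of an interval of length L, ∫(u')² ≥ (π/L)²∫u² with equality for the first sine mode sin(π(x−x₀)/L) (x₀ the left endpoint), so the inequality holds for all u iff (1−α)(π/L)² ≥ α − c, i.e. α ≤ ((π/L)² + c)/((π/L)² + 1) = (1 + c(L/π)²)/(1 + (L/π)²). (Direct route, valid since c ≤ 0: Poincaré gives c∫u² ≥ c(L/π)²∫(u')², so a(u,u) ≥ (1 + c(L/π)²)∫(u')², while ||u||_{H^1}² ≤ (1 + (L/π)²)∫(u')²; dividing yields the same α.) With (π/L)² = 9*π^2 and c = -401/10, the largest admissible constant is α = ((π/L)² + c)/((π/L)² + 1).
Simplifying, α = (-401 + 90*π^2)/(10*(1 + 9*π^2)).


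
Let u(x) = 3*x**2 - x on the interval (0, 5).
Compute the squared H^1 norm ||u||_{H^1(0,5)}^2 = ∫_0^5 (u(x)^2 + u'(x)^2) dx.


||u||_{H^1}^2 = 36505/6

The H^1 norm (squared) on an interval (0, L) is
  ||u||_{H^1}^2 = ∫_0^L u(x)^2 dx + ∫_0^L u'(x)^2 dx.
Compute u'(x) = 6*x - 1.
Then u(x)^2 = 9*x**4 - 6*x**3 + x**2 and u'(x)^2 = 36*x**2 - 12*x + 1.
Integrate each monomial from 0 to 5 using ∫_0^5 c·x^n dx = c·5^(n+1)/(n+1):
  ∫_0^5 u(x)^2 dx = ∫_0^5 (9*x^4 - 6*x^3 + x^2) dx. Term by term:
    ∫_0^5 9*x^4 dx = 5625;  ∫_0^5 -6*x^3 dx = -1875/2;  ∫_0^5 x^2 dx = 125/3.
  Sum: 5625 − 1875/2 + 125/3 = 28375/6.
  ∫_0^5 u'(x)^2 dx = ∫_0^5 (36*x^2 - 12*x + 1) dx. Term by term:
    ∫_0^5 36*x^2 dx = 1500;  ∫_0^5 -12*x dx = -150;  ∫_0^5 1 dx = 5.
  Sum: 1500 − 150 + 5 = 1355.
Adding: ||u||_{H^1}^2 = 28375/6 + 1355 = 36505/6.


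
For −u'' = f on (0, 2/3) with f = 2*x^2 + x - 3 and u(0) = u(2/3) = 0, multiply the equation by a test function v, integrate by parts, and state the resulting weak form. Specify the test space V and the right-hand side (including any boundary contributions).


V = H^1_0(0, 2/3) (so v(0) = v(2/3) = 0); weak form: ∫_0^2/3 u'v' dx = ∫_0^2/3 (2*x^2 + x - 3) v dx for all v ∈ V.

Multiply both sides by a test function v and integrate from 0 to 2/3:
  ∫_0^2/3 −u''(x) v(x) dx = ∫_0^2/3 f(x) v(x) dx.
Integrate the LHS by parts once:
  ∫_0^2/3 −u'' v dx = −[u'(x) v(x)]_0^2/3 + ∫_0^2/3 u'(x) v'(x) dx.
Thus ∫_0^2/3 u'(x) v'(x) dx = ∫_0^2/3 f(x) v(x) dx + [u'(x) v(x)]_0^2/3.
Choose V so that boundary terms are either known or forced to vanish.
u is Dirichlet: u(0) = u(2/3) = 0. Let V = H^1_0(0, 2/3); then v(0) = v(2/3) = 0, and [u' v]_0^2/3 = 0.
Weak formulation: find u (satisfying any essential BC) such that ∫_0^2/3 u'(x) v'(x) dx = ∫_0^2/3 f v dx for all v ∈ V.
Substituting f(x) = 2*x^2 + x - 3, the right-hand side is ∫_0^2/3 (2*x^2 + x - 3) v dx.


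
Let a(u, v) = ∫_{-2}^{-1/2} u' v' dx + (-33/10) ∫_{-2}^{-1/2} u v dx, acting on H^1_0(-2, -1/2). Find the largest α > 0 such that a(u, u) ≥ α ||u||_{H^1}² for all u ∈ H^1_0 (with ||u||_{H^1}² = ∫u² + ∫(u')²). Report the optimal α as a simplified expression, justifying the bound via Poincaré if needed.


α = (-297 + 40*π^2)/(10*(9 + 4*π^2))

Coercivity of a(·,·) on H^1_0(-2, -1/2) means a(u, u) ≥ α ||u||_{H^1}² for every u ∈ H^1_0.
The interval has length L = 3/2, and Poincaré/coercivity depend only on L. Here a(u, u) = ∫(u')² + (-33/10)·∫u².
Here c = -33/10 < 0 with |c| < (π/L)² = 4*π^2/9, so coercivity still holds. The condition a(u,u) ≥ α||u||_{H^1}² reads (1−α)∫(u')² ≥ (α−c)∫u². Any admissible α is ≤ 1 (rapidly oscillating u have ∫u²/∫(u')² → 0), and α = 1 would force 0 ≥ (1−c)∫u², impossible since c < 1; so 1−α > 0. By the sharp Poincaré inequality on H^1_0 of an interval of length L, ∫(u')² ≥ (π/L)²∫u² with equality for the first sine mode sin(π(x−x₀)/L) (x₀ the left endpoint), so the inequality holds for all u iff (1−α)(π/L)² ≥ α − c, i.e. α ≤ ((π/L)² + c)/((π/L)² + 1) = (1 + c(L/π)²)/(1 + (L/π)²). (Direct route, valid since c ≤ 0: Poincaré gives c∫u² ≥ c(L/π)²∫(u')², so a(u,u) ≥ (1 + c(L/π)²)∫(u')², while ||u||_{H^1}² ≤ (1 + (L/π)²)∫(u')²; dividing yields the same α.) With (π/L)² = 4*π^2/9 and c = -33/10, the largest admissible constant is α = ((π/L)² + c)/((π/L)² + 1).
Simplifying, α = (-297 + 40*π^2)/(10*(9 + 4*π^2)).


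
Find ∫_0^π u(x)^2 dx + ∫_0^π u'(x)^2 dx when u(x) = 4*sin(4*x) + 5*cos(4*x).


||u||_{H^1(0,π)}^2 = 697*π/2

u'(x) = -20*sin(4*x) + 16*cos(4*x).
Expand u² and (u')² and integrate term by term on (0, π), using: for integers n ≥ 1, ∫_0^π sin²(nx) dx = ∫_0^π cos²(nx) dx = π/2; for n ≠ n', ∫_0^π sin(nx)sin(n'x) dx = ∫_0^π cos(nx)cos(n'x) dx = 0; and by product-to-sum, ∫_0^π sin(nx)cos(n'x) dx = ½∫_0^π [sin((n+n')x) + sin((n−n')x)] dx, which is 0 when n+n' is even and 2n/(n²−n'²) when n+n' is odd (it need not vanish on (0, π)).
  u² squared terms: (4)²·∫sin(4x)² dx = 16·π/2 = 8*π;  (5)²·∫cos(4x)² dx = 25·π/2 = 25*π/2.
  u² cross terms: 2·(4)·(5)·∫sin(4x)·cos(4x) dx = 40·(0) = 0.
  So ∫_0^π u² dx = 8*π + 25*π/2 + 0 = 41*π/2.
  (u')² squared terms: (-20)²·∫sin(4x)² dx = 400·π/2 = 200*π;  (16)²·∫cos(4x)² dx = 256·π/2 = 128*π.
  (u')² cross terms: 2·(-20)·(16)·∫sin(4x)·cos(4x) dx = -640·(0) = 0.
  So ∫_0^π (u')² dx = 200*π + 128*π + 0 = 328*π.
||u||_{H^1}^2 = (41*π/2) + (328*π) = 697*π/2.
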